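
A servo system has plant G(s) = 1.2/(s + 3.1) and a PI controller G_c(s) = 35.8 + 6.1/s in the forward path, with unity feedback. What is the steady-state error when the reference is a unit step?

0

The open loop G_c(s)G(s) has a pole at the origin (type 1), so the static position error constant is infinite and e_ss = 1/(1+∞) = 0.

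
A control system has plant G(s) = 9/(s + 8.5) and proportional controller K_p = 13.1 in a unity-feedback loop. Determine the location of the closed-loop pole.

Closed-loop transfer function: T(s) = K_p·G(s)/(1 + K_p·G(s)) = 117.9/(s + 8.5 + 117.9) = 117.9/(s + 126.4).
The closed-loop pole is at s = −126.4.

s = -126.4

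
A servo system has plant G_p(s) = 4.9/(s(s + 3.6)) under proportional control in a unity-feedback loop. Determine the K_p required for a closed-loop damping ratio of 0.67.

Closed-loop characteristic equation: s² + 3.6s + K_p·4.9 = 0.
So ω_n = √(4.9K_p) and 2ζω_n = 3.6, giving ζ = 3.6/(2√(4.9K_p)).
Setting ζ = 0.67: √(4.9K_p) = 3.6/(2·0.67) = 2.687, so K_p = 7.218/4.9 = 1.47.

K_p = 1.47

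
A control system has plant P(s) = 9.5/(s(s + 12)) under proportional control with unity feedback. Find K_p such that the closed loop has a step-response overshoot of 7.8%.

K_p = 9.54

From %OS = 100·exp(−πζ/√(1−ζ²)) = 7.8%, ζ = −ln(0.078)/√(π²+ln²(0.078)) = 0.6304.
Characteristic equation s² + 12s + 9.5K_p = 0 gives ζ = 12/(2√(9.5K_p)).
Setting ζ = 0.6304: √(9.5K_p) = 12/(2·0.6304) = 9.518, so K_p = 90.6/9.5 = 9.54.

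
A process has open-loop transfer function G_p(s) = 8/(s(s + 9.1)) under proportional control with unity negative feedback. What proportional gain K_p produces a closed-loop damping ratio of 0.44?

Closed-loop characteristic equation: s² + 9.1s + K_p·8 = 0.
So ω_n = √(8K_p) and 2ζω_n = 9.1, giving ζ = 9.1/(2√(8K_p)).
Setting ζ = 0.44: √(8K_p) = 9.1/(2·0.44) = 10.34, so K_p = 106.9/8 = 13.4.

K_p = 13.4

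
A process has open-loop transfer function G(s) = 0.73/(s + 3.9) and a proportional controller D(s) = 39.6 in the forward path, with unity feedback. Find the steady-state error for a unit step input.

0.119

The loop is type 0. Static position error constant K_pos = D(0)·G(0) = 39.6·0.1872 = 7.412.
Steady-state error to a unit step: e_ss = 1/(1+K_pos) = 1/8.412 = 0.119.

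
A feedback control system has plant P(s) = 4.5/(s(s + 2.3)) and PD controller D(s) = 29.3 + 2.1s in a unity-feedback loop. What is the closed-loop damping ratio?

ζ = 0.512

Forward path: (29.3 + 2.1s)·4.5/(s(s+2.3)). The closed-loop characteristic equation is s² + (2.3 + 4.5·2.1)s + 4.5·29.3 = 0.
That is s² + 11.75s + 131.8 = 0, so ω_n = 11.48 rad/s and ζ = 11.75/(2·11.48) = 0.5116.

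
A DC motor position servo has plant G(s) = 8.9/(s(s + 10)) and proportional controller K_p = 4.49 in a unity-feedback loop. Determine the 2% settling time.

The closed-loop denominator s² + 10s + 39.96 gives ω_n = √39.96 = 6.321 and ζ = 10/(2ω_n) = 0.791.
2% settling time T_s ≈ 4/(ζω_n) = 4/5 = 0.8 s.

T_s ≈ 0.8 s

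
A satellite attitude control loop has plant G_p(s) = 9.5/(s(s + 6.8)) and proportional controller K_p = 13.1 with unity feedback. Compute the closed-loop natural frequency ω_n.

With unity feedback the closed-loop characteristic equation is s² + 6.8s + 13.1·9.5 = s² + 6.8s + 124.5 = 0.
Matching s² + 2ζω_n s + ω_n²: ω_n = √124.5 = 11.16 rad/s and 2ζω_n = 6.8, so ζ = 6.8/(2·11.16) = 0.305.

ω_n = 11.2 rad/s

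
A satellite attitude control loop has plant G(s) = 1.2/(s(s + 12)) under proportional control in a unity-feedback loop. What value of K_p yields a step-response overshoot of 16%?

From %OS = 100·exp(−πζ/√(1−ζ²)) = 16%, ζ = −ln(0.16)/√(π²+ln²(0.16)) = 0.5039.
Characteristic equation s² + 12s + 1.2K_p = 0 gives ζ = 12/(2√(1.2K_p)).
Setting ζ = 0.5039: √(1.2K_p) = 12/(2·0.5039) = 11.91, so K_p = 141.8/1.2 = 118.

K_p = 118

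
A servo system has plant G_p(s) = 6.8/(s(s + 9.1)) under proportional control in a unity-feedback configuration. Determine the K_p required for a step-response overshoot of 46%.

From %OS = 100·exp(−πζ/√(1−ζ²)) = 46%, ζ = −ln(0.46)/√(π²+ln²(0.46)) = 0.24.
Characteristic equation s² + 9.1s + 6.8K_p = 0 gives ζ = 9.1/(2√(6.8K_p)).
Setting ζ = 0.24: √(6.8K_p) = 9.1/(2·0.24) = 18.96, so K_p = 359.6/6.8 = 52.9.

K_p = 52.9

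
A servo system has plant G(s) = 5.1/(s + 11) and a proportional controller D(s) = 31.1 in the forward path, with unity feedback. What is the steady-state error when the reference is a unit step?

0.0649

The loop is type 0. Static position error constant K_pos = D(0)·G(0) = 31.1·0.4636 = 14.42.
Steady-state error to a unit step: e_ss = 1/(1+K_pos) = 1/15.42 = 0.0649.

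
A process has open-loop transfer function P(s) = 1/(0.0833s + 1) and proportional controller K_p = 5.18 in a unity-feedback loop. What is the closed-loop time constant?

τ = 0.0135 s

Closed loop: T(s) = K_p·P/(1+K_p·P) = 5.18/(0.0833s + 1 + 5.18), with pole at s = −(1 + 5.18)/0.0833 = −74.19.
Closed-loop time constant τ = 1/74.19 = 0.0135 s.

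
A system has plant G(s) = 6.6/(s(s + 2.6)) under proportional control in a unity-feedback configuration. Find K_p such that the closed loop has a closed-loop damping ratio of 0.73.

K_p = 0.481

Closed-loop characteristic equation: s² + 2.6s + K_p·6.6 = 0.
So ω_n = √(6.6K_p) and 2ζω_n = 2.6, giving ζ = 2.6/(2√(6.6K_p)).
Setting ζ = 0.73: √(6.6K_p) = 2.6/(2·0.73) = 1.781, so K_p = 3.171/6.6 = 0.481.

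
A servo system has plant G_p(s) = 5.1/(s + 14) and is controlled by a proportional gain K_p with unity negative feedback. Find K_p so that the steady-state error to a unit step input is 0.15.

For a type-0 loop with proportional control, e_ss = 1/(1 + K_p·G_p(0)).
G_p(0) = 0.3643. Require 1/(1 + K_p·0.3643) = 0.15, so 1 + 0.3643·K_p = 6.667.
K_p = (6.667 − 1)/0.3643 = 15.6.

K_p = 15.6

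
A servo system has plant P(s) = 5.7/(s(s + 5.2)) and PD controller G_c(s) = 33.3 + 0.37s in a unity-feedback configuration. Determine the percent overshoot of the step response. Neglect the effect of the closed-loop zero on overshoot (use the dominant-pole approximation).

Forward path: (33.3 + 0.37s)·5.7/(s(s+5.2)). The closed-loop characteristic equation is s² + (5.2 + 5.7·0.37)s + 5.7·33.3 = 0.
That is s² + 7.309s + 189.8 = 0, so ω_n = 13.78 rad/s and ζ = 7.309/(2·13.78) = 0.2653.
%OS = 100·exp(−πζ/√(1−ζ²)) = 42.1%.

42.1%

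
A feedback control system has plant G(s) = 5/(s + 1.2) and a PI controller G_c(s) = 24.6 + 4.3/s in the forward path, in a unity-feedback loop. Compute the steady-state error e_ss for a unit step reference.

The open loop G_c(s)G(s) has a pole at the origin (type 1), so the static position error constant is infinite and e_ss = 1/(1+∞) = 0.

0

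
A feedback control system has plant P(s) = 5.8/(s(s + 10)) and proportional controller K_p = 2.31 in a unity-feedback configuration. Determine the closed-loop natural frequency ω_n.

ω_n = 3.66 rad/s

The closed-loop denominator is s(s+10) + 2.31·5.8 = s² + 10s + 13.4.
Matching s² + 2ζω_n s + ω_n²: ω_n = √13.4 = 3.66 rad/s and 2ζω_n = 10, so ζ = 10/(2·3.66) = 1.37.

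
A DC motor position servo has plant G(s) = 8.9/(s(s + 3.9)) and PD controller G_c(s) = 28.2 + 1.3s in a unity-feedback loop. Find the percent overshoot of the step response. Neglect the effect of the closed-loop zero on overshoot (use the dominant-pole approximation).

17.2%

Forward path: (28.2 + 1.3s)·8.9/(s(s+3.9)). The closed-loop characteristic equation is s² + (3.9 + 8.9·1.3)s + 8.9·28.2 = 0.
That is s² + 15.47s + 251 = 0, so ω_n = 15.84 rad/s and ζ = 15.47/(2·15.84) = 0.4882.
%OS = 100·exp(−πζ/√(1−ζ²)) = 17.2%.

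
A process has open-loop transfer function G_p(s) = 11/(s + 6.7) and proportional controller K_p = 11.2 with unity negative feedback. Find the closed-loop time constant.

τ = 0.0077 s

Closed-loop transfer function: T(s) = K_p·G_p(s)/(1 + K_p·G_p(s)) = 123.2/(s + 6.7 + 123.2) = 123.2/(s + 129.9).
Time constant τ = 1/129.9 = 0.0077 s.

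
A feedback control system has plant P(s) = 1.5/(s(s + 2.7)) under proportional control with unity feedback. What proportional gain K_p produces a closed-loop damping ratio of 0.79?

K_p = 1.95

Closed-loop characteristic equation: s² + 2.7s + K_p·1.5 = 0.
So ω_n = √(1.5K_p) and 2ζω_n = 2.7, giving ζ = 2.7/(2√(1.5K_p)).
Setting ζ = 0.79: √(1.5K_p) = 2.7/(2·0.79) = 1.709, so K_p = 2.92/1.5 = 1.95.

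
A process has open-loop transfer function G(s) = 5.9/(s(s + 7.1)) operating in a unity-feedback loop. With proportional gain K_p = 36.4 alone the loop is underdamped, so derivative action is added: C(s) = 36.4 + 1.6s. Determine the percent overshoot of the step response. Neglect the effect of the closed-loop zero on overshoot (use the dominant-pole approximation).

11.7%

Forward path: (36.4 + 1.6s)·5.9/(s(s+7.1)). The closed-loop characteristic equation is s² + (7.1 + 5.9·1.6)s + 5.9·36.4 = 0.
That is s² + 16.54s + 214.8 = 0, so ω_n = 14.65 rad/s and ζ = 16.54/(2·14.65) = 0.5643.
%OS = 100·exp(−πζ/√(1−ζ²)) = 11.7%.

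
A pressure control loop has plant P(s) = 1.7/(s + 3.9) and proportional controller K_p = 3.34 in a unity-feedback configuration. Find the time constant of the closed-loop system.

τ = 0.104 s

Closed-loop transfer function: T(s) = K_p·P(s)/(1 + K_p·P(s)) = 5.678/(s + 3.9 + 5.678) = 5.678/(s + 9.578).
Time constant τ = 1/9.578 = 0.104 s.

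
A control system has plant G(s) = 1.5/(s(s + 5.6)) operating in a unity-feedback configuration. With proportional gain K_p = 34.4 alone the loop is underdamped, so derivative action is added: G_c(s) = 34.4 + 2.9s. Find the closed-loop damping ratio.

Forward path: (34.4 + 2.9s)·1.5/(s(s+5.6)). The closed-loop characteristic equation is s² + (5.6 + 1.5·2.9)s + 1.5·34.4 = 0.
That is s² + 9.95s + 51.6 = 0, so ω_n = 7.183 rad/s and ζ = 9.95/(2·7.183) = 0.6926.

ζ = 0.693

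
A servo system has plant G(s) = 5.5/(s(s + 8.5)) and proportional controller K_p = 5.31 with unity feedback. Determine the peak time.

From 1 + K_pG(s) = 0: s² + 8.5s + 29.2 = 0 ⇒ ω_n = 5.404, ζ = 0.7864.
Damped frequency ω_d = ω_n√(1−ζ²) = 3.338 rad/s, so peak time T_p = π/ω_d = 0.941 s.

T_p = 0.941 s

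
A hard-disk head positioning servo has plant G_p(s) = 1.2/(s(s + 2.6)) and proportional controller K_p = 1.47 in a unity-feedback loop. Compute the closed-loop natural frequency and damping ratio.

With unity feedback the closed-loop characteristic equation is s² + 2.6s + 1.47·1.2 = s² + 2.6s + 1.764 = 0.
So ω_n² = 1.764 ⇒ ω_n = 1.328 rad/s, and ζ = 2.6/(2ω_n) = 0.979.

ω_n = 1.33 rad/s, ζ = 0.979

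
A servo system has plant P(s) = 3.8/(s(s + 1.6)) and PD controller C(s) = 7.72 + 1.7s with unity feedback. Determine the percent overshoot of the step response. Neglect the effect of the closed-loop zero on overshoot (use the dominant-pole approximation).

3.02%

Forward path: (7.72 + 1.7s)·3.8/(s(s+1.6)). The closed-loop characteristic equation is s² + (1.6 + 3.8·1.7)s + 3.8·7.72 = 0.
That is s² + 8.06s + 29.34 = 0, so ω_n = 5.416 rad/s and ζ = 8.06/(2·5.416) = 0.7441.
%OS = 100·exp(−πζ/√(1−ζ²)) = 3.02%.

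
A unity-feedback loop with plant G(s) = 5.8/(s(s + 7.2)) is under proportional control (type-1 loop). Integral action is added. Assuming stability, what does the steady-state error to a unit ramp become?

0

The integrator raises the loop to type 2, so K_v → ∞ and e_ss to a ramp is zero.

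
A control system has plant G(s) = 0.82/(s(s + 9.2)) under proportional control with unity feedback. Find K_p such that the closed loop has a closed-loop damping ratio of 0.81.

Closed-loop characteristic equation: s² + 9.2s + K_p·0.82 = 0.
So ω_n = √(0.82K_p) and 2ζω_n = 9.2, giving ζ = 9.2/(2√(0.82K_p)).
Setting ζ = 0.81: √(0.82K_p) = 9.2/(2·0.81) = 5.679, so K_p = 32.25/0.82 = 39.3.

K_p = 39.3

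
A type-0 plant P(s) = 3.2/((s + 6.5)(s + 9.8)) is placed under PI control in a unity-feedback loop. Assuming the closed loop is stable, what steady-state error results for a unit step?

The PI controller's integrator makes the forward path type 1, so e_ss to a step is zero.

0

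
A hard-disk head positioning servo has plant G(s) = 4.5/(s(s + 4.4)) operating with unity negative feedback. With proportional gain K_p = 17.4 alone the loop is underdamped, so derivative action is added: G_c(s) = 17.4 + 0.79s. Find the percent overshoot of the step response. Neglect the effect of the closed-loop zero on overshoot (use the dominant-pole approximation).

20.6%

Forward path: (17.4 + 0.79s)·4.5/(s(s+4.4)). The closed-loop characteristic equation is s² + (4.4 + 4.5·0.79)s + 4.5·17.4 = 0.
That is s² + 7.955s + 78.3 = 0, so ω_n = 8.849 rad/s and ζ = 7.955/(2·8.849) = 0.4495.
%OS = 100·exp(−πζ/√(1−ζ²)) = 20.6%.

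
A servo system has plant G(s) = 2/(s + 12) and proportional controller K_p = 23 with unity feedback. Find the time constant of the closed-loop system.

τ = 0.0172 s

Closed-loop transfer function: T(s) = K_p·G(s)/(1 + K_p·G(s)) = 46/(s + 12 + 46) = 46/(s + 58).
Time constant τ = 1/58 = 0.0172 s.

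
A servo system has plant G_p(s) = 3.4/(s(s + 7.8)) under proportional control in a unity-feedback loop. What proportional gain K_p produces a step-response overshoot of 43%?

K_p = 66.5

From %OS = 100·exp(−πζ/√(1−ζ²)) = 43%, ζ = −ln(0.43)/√(π²+ln²(0.43)) = 0.2594.
Characteristic equation s² + 7.8s + 3.4K_p = 0 gives ζ = 7.8/(2√(3.4K_p)).
Setting ζ = 0.2594: √(3.4K_p) = 7.8/(2·0.2594) = 15.03, so K_p = 226/3.4 = 66.5.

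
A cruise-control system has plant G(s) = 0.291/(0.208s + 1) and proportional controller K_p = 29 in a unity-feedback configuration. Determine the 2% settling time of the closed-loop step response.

Closed loop: T(s) = K_p·G/(1+K_p·G) = 8.439/(0.208s + 1 + 8.439), with pole at s = −(1 + 8.439)/0.208 = −45.38.
τ = 1/45.38 = 0.02204 s, so 2% settling time ≈ 4τ = 0.0881 s.

T_s ≈ 0.0881 s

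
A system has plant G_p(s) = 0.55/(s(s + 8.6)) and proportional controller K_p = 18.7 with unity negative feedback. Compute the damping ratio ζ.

ζ = 1.34

With unity feedback the closed-loop characteristic equation is s² + 8.6s + 18.7·0.55 = s² + 8.6s + 10.29 = 0.
So ω_n² = 10.29 ⇒ ω_n = 3.207 rad/s, and ζ = 8.6/(2ω_n) = 1.34.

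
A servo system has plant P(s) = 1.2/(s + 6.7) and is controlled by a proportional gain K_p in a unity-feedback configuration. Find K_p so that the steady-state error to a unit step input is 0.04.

K_p = 134

For a type-0 loop with proportional control, e_ss = 1/(1 + K_p·P(0)).
P(0) = 0.1791. Require 1/(1 + K_p·0.1791) = 0.04, so 1 + 0.1791·K_p = 25.
K_p = (25 − 1)/0.1791 = 134.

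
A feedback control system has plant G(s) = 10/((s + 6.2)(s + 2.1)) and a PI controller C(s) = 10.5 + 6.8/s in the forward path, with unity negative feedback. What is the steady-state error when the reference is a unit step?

0

The open loop C(s)G(s) has a pole at the origin (type 1), so the static position error constant is infinite and e_ss = 1/(1+∞) = 0.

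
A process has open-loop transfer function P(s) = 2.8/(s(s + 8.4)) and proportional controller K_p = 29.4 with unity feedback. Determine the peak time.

T_p = 0.391 s

From 1 + K_pP(s) = 0: s² + 8.4s + 82.32 = 0 ⇒ ω_n = 9.073, ζ = 0.4629.
Damped frequency ω_d = ω_n√(1−ζ²) = 8.042 rad/s, so peak time T_p = π/ω_d = 0.391 s.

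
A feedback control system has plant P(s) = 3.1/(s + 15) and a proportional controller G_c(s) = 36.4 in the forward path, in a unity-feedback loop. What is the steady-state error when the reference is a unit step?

0.117

The loop is type 0. Static position error constant K_pos = G_c(0)·P(0) = 36.4·0.2067 = 7.523.
Steady-state error to a unit step: e_ss = 1/(1+K_pos) = 1/8.523 = 0.117.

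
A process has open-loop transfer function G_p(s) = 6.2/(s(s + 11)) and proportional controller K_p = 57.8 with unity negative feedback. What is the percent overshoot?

The closed-loop denominator s² + 11s + 358.4 gives ω_n = √358.4 = 18.93 and ζ = 11/(2ω_n) = 0.2905.
%OS = 100·exp(−πζ/√(1−ζ²)) = 100·exp(−π·0.2905/√0.9156) = 38.5%.

38.5%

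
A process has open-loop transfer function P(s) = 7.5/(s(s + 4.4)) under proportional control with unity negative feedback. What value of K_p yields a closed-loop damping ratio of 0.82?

Closed-loop characteristic equation: s² + 4.4s + K_p·7.5 = 0.
So ω_n = √(7.5K_p) and 2ζω_n = 4.4, giving ζ = 4.4/(2√(7.5K_p)).
Setting ζ = 0.82: √(7.5K_p) = 4.4/(2·0.82) = 2.683, so K_p = 7.198/7.5 = 0.96.

K_p = 0.96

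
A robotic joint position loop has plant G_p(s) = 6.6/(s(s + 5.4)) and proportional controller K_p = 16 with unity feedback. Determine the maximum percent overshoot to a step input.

42.5%

Closed-loop characteristic equation: s² + 5.4s + 105.6 = 0, so ω_n = 10.28 rad/s and ζ = 5.4/(2·10.28) = 0.2627.
%OS = 100·exp(−πζ/√(1−ζ²)) = 100·exp(−π·0.2627/√0.931) = 42.5%.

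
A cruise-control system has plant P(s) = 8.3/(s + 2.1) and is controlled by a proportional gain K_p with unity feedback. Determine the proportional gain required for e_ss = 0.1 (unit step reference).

For a type-0 loop with proportional control, e_ss = 1/(1 + K_p·P(0)).
P(0) = 3.952. Require 1/(1 + K_p·3.952) = 0.1, so 1 + 3.952·K_p = 10.
K_p = (10 − 1)/3.952 = 2.28.

K_p = 2.28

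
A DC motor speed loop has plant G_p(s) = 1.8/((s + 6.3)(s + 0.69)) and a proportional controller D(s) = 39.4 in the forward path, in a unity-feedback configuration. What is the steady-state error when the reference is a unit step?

The loop is type 0. Static position error constant K_pos = D(0)·G_p(0) = 39.4·0.4141 = 16.31.
Steady-state error to a unit step: e_ss = 1/(1+K_pos) = 1/17.31 = 0.0578.

0.0578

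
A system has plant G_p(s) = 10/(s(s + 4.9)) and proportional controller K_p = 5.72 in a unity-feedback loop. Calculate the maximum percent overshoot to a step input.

From 1 + K_pG_p(s) = 0: s² + 4.9s + 57.2 = 0 ⇒ ω_n = 7.563, ζ = 0.3239.
%OS = 100·exp(−πζ/√(1−ζ²)) = 100·exp(−π·0.3239/√0.8951) = 34.1%.

34.1%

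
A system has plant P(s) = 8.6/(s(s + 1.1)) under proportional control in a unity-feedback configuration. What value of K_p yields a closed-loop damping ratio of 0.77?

K_p = 0.0593

Closed-loop characteristic equation: s² + 1.1s + K_p·8.6 = 0.
So ω_n = √(8.6K_p) and 2ζω_n = 1.1, giving ζ = 1.1/(2√(8.6K_p)).
Setting ζ = 0.77: √(8.6K_p) = 1.1/(2·0.77) = 0.7143, so K_p = 0.5102/8.6 = 0.0593.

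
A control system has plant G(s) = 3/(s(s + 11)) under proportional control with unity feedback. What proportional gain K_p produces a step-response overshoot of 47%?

From %OS = 100·exp(−πζ/√(1−ζ²)) = 47%, ζ = −ln(0.47)/√(π²+ln²(0.47)) = 0.2337.
Characteristic equation s² + 11s + 3K_p = 0 gives ζ = 11/(2√(3K_p)).
Setting ζ = 0.2337: √(3K_p) = 11/(2·0.2337) = 23.54, so K_p = 554/3 = 185.

K_p = 185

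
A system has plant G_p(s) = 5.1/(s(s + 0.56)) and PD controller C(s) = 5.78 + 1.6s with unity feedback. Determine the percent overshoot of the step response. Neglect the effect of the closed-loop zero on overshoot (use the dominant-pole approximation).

1.45%

Forward path: (5.78 + 1.6s)·5.1/(s(s+0.56)). The closed-loop characteristic equation is s² + (0.56 + 5.1·1.6)s + 5.1·5.78 = 0.
That is s² + 8.72s + 29.48 = 0, so ω_n = 5.429 rad/s and ζ = 8.72/(2·5.429) = 0.803.
%OS = 100·exp(−πζ/√(1−ζ²)) = 1.45%.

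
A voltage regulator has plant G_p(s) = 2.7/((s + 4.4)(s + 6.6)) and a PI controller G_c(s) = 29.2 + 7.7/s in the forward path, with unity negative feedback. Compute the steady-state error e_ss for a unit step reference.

The open loop G_c(s)G_p(s) has a pole at the origin (type 1), so the static position error constant is infinite and e_ss = 1/(1+∞) = 0.

0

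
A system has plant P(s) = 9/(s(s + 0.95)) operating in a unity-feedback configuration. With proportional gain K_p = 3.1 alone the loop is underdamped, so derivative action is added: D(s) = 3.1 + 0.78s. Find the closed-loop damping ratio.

Forward path: (3.1 + 0.78s)·9/(s(s+0.95)). The closed-loop characteristic equation is s² + (0.95 + 9·0.78)s + 9·3.1 = 0.
That is s² + 7.97s + 27.9 = 0, so ω_n = 5.282 rad/s and ζ = 7.97/(2·5.282) = 0.7544.

ζ = 0.754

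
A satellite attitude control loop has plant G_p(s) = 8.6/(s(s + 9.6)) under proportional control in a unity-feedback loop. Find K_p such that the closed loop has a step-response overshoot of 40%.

K_p = 34.2

From %OS = 100·exp(−πζ/√(1−ζ²)) = 40%, ζ = −ln(0.4)/√(π²+ln²(0.4)) = 0.28.
Characteristic equation s² + 9.6s + 8.6K_p = 0 gives ζ = 9.6/(2√(8.6K_p)).
Setting ζ = 0.28: √(8.6K_p) = 9.6/(2·0.28) = 17.14, so K_p = 293.9/8.6 = 34.2.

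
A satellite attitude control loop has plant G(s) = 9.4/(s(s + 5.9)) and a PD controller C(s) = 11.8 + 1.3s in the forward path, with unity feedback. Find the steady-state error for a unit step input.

0

The open loop C(s)G(s) has a pole at the origin (type 1), so the static position error constant is infinite and e_ss = 1/(1+∞) = 0.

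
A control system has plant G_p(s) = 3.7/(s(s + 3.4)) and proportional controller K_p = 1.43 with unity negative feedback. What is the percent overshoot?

3.19%

From 1 + K_pG_p(s) = 0: s² + 3.4s + 5.291 = 0 ⇒ ω_n = 2.3, ζ = 0.7391.
%OS = 100·exp(−πζ/√(1−ζ²)) = 100·exp(−π·0.7391/√0.4538) = 3.19%.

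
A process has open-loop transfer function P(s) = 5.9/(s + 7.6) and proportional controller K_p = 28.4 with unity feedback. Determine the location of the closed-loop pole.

s = -175.2

Closed-loop transfer function: T(s) = K_p·P(s)/(1 + K_p·P(s)) = 167.6/(s + 7.6 + 167.6) = 167.6/(s + 175.2).
The closed-loop pole is at s = −175.2.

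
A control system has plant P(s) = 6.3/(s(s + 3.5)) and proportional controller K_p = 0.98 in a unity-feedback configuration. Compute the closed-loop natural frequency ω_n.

The closed-loop denominator is s(s+3.5) + 0.98·6.3 = s² + 3.5s + 6.174.
Matching s² + 2ζω_n s + ω_n²: ω_n = √6.174 = 2.485 rad/s and 2ζω_n = 3.5, so ζ = 3.5/(2·2.485) = 0.704.

ω_n = 2.48 rad/s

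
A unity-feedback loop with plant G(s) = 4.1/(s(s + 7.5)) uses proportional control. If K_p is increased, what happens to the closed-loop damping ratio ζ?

decrease

ζ = 7.5/(2√(4.1K_p)); increasing K_p raises the denominator, so ζ falls.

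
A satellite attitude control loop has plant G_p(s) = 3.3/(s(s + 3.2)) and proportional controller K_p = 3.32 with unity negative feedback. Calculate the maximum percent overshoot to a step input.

Closed-loop characteristic equation: s² + 3.2s + 10.96 = 0, so ω_n = 3.31 rad/s and ζ = 3.2/(2·3.31) = 0.4834.
%OS = 100·exp(−πζ/√(1−ζ²)) = 100·exp(−π·0.4834/√0.7663) = 17.6%.

17.6%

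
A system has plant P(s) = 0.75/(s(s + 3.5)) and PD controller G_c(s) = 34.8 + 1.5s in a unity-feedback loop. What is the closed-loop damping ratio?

ζ = 0.453

Forward path: (34.8 + 1.5s)·0.75/(s(s+3.5)). The closed-loop characteristic equation is s² + (3.5 + 0.75·1.5)s + 0.75·34.8 = 0.
That is s² + 4.625s + 26.1 = 0, so ω_n = 5.109 rad/s and ζ = 4.625/(2·5.109) = 0.4526.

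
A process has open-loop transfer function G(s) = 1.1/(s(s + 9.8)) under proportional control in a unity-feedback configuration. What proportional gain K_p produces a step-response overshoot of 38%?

K_p = 252

From %OS = 100·exp(−πζ/√(1−ζ²)) = 38%, ζ = −ln(0.38)/√(π²+ln²(0.38)) = 0.2943.
Characteristic equation s² + 9.8s + 1.1K_p = 0 gives ζ = 9.8/(2√(1.1K_p)).
Setting ζ = 0.2943: √(1.1K_p) = 9.8/(2·0.2943) = 16.65, so K_p = 277.1/1.1 = 252.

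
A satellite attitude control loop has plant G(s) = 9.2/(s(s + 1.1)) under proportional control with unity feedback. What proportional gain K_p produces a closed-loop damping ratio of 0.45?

K_p = 0.162

Closed-loop characteristic equation: s² + 1.1s + K_p·9.2 = 0.
So ω_n = √(9.2K_p) and 2ζω_n = 1.1, giving ζ = 1.1/(2√(9.2K_p)).
Setting ζ = 0.45: √(9.2K_p) = 1.1/(2·0.45) = 1.222, so K_p = 1.494/9.2 = 0.162.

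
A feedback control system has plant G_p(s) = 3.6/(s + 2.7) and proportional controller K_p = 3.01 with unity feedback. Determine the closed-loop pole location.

s = -13.54

Closed-loop transfer function: T(s) = K_p·G_p(s)/(1 + K_p·G_p(s)) = 10.84/(s + 2.7 + 10.84) = 10.84/(s + 13.54).
The closed-loop pole is at s = −13.54.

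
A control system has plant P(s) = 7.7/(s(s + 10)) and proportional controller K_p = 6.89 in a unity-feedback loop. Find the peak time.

T_p = 0.593 s

From 1 + K_pP(s) = 0: s² + 10s + 53.05 = 0 ⇒ ω_n = 7.284, ζ = 0.6865.
Damped frequency ω_d = ω_n√(1−ζ²) = 5.297 rad/s, so peak time T_p = π/ω_d = 0.593 s.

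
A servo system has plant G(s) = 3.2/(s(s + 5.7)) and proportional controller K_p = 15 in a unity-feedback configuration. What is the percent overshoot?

24.2%

The closed-loop denominator s² + 5.7s + 48 gives ω_n = √48 = 6.928 and ζ = 5.7/(2ω_n) = 0.4114.
%OS = 100·exp(−πζ/√(1−ζ²)) = 100·exp(−π·0.4114/√0.8308) = 24.2%.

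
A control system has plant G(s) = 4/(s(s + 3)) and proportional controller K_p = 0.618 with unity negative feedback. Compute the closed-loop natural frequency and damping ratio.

The closed-loop denominator is s(s+3) + 0.618·4 = s² + 3s + 2.472.
Matching s² + 2ζω_n s + ω_n²: ω_n = √2.472 = 1.572 rad/s and 2ζω_n = 3, so ζ = 3/(2·1.572) = 0.954.

ω_n = 1.57 rad/s, ζ = 0.954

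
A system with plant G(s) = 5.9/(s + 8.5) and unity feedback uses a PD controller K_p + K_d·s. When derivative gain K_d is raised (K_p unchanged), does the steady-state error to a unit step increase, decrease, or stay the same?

unchanged

K_d affects only the transient (the s-coefficient); the DC loop gain, and hence e_ss, depends only on K_p.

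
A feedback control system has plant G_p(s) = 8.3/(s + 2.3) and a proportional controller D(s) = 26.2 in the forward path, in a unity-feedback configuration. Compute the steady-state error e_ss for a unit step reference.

0.0105

The loop is type 0. Static position error constant K_pos = D(0)·G_p(0) = 26.2·3.609 = 94.55.
Steady-state error to a unit step: e_ss = 1/(1+K_pos) = 1/95.55 = 0.0105.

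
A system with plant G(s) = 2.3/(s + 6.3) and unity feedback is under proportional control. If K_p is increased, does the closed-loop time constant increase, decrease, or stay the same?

The closed-loop bandwidth 6.3+K_p·2.3 grows with K_p, so τ shrinks.

decrease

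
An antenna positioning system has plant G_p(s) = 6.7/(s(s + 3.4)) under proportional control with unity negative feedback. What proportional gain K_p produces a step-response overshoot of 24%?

K_p = 2.52

From %OS = 100·exp(−πζ/√(1−ζ²)) = 24%, ζ = −ln(0.24)/√(π²+ln²(0.24)) = 0.4136.
Characteristic equation s² + 3.4s + 6.7K_p = 0 gives ζ = 3.4/(2√(6.7K_p)).
Setting ζ = 0.4136: √(6.7K_p) = 3.4/(2·0.4136) = 4.11, so K_p = 16.89/6.7 = 2.52.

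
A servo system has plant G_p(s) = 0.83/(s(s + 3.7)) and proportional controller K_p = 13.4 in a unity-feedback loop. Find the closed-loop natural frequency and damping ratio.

1 + K_p·G_p(s) = 0 gives s² + 3.7s + 11.12 = 0.
So ω_n² = 11.12 ⇒ ω_n = 3.335 rad/s, and ζ = 3.7/(2ω_n) = 0.555.

ω_n = 3.33 rad/s, ζ = 0.555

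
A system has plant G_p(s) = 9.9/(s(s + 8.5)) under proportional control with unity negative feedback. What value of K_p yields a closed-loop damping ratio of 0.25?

Closed-loop characteristic equation: s² + 8.5s + K_p·9.9 = 0.
So ω_n = √(9.9K_p) and 2ζω_n = 8.5, giving ζ = 8.5/(2√(9.9K_p)).
Setting ζ = 0.25: √(9.9K_p) = 8.5/(2·0.25) = 17, so K_p = 289/9.9 = 29.2.

K_p = 29.2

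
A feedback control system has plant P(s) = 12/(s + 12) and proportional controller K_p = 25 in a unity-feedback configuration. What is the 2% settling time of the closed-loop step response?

T_s ≈ 0.0128 s

Closed-loop transfer function: T(s) = K_p·P(s)/(1 + K_p·P(s)) = 300/(s + 12 + 300) = 300/(s + 312).
Time constant τ = 1/312 = 0.003205 s, so the 2% settling time is about 4τ = 0.0128 s.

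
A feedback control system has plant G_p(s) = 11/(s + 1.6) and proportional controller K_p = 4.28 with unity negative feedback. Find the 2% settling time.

T_s ≈ 0.0822 s

Closed-loop transfer function: T(s) = K_p·G_p(s)/(1 + K_p·G_p(s)) = 47.08/(s + 1.6 + 47.08) = 47.08/(s + 48.68).
Time constant τ = 1/48.68 = 0.02054 s, so the 2% settling time is about 4τ = 0.0822 s.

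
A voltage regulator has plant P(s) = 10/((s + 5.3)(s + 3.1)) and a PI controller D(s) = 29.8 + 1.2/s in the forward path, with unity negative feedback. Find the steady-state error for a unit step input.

0

The open loop D(s)P(s) has a pole at the origin (type 1), so the static position error constant is infinite and e_ss = 1/(1+∞) = 0.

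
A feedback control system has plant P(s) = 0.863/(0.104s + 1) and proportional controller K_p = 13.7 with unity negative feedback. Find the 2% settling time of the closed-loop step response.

T_s ≈ 0.0324 s

Closed loop: T(s) = K_p·P/(1+K_p·P) = 11.82/(0.104s + 1 + 11.82), with pole at s = −(1 + 11.82)/0.104 = −123.3.
τ = 1/123.3 = 0.00811 s, so 2% settling time ≈ 4τ = 0.0324 s.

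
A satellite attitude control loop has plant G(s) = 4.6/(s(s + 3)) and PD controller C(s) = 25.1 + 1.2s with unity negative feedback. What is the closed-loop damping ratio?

Forward path: (25.1 + 1.2s)·4.6/(s(s+3)). The closed-loop characteristic equation is s² + (3 + 4.6·1.2)s + 4.6·25.1 = 0.
That is s² + 8.52s + 115.5 = 0, so ω_n = 10.75 rad/s and ζ = 8.52/(2·10.75) = 0.3965.

ζ = 0.396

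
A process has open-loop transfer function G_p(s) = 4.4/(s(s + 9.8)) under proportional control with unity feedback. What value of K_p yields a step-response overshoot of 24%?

From %OS = 100·exp(−πζ/√(1−ζ²)) = 24%, ζ = −ln(0.24)/√(π²+ln²(0.24)) = 0.4136.
Characteristic equation s² + 9.8s + 4.4K_p = 0 gives ζ = 9.8/(2√(4.4K_p)).
Setting ζ = 0.4136: √(4.4K_p) = 9.8/(2·0.4136) = 11.85, so K_p = 140.4/4.4 = 31.9.

K_p = 31.9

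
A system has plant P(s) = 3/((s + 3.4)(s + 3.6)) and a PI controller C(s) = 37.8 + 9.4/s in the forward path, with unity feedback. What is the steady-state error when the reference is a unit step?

0

The open loop C(s)P(s) has a pole at the origin (type 1), so the static position error constant is infinite and e_ss = 1/(1+∞) = 0.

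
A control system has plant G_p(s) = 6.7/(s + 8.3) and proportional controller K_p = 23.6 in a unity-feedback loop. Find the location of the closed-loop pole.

s = -166.4

Closed-loop transfer function: T(s) = K_p·G_p(s)/(1 + K_p·G_p(s)) = 158.1/(s + 8.3 + 158.1) = 158.1/(s + 166.4).
The closed-loop pole is at s = −166.4.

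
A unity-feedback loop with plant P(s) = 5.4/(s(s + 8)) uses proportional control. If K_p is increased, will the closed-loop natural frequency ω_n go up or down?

increase

ω_n = √(5.4·K_p), which grows with K_p.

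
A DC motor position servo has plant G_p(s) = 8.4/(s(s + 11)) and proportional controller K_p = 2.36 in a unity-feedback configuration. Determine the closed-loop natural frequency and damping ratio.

ω_n = 4.45 rad/s, ζ = 1.24

With unity feedback the closed-loop characteristic equation is s² + 11s + 2.36·8.4 = s² + 11s + 19.82 = 0.
So ω_n² = 19.82 ⇒ ω_n = 4.452 rad/s, and ζ = 11/(2ω_n) = 1.24.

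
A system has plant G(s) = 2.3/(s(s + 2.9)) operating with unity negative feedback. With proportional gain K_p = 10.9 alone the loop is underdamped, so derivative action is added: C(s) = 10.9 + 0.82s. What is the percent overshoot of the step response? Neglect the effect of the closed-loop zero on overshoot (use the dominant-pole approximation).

Forward path: (10.9 + 0.82s)·2.3/(s(s+2.9)). The closed-loop characteristic equation is s² + (2.9 + 2.3·0.82)s + 2.3·10.9 = 0.
That is s² + 4.786s + 25.07 = 0, so ω_n = 5.007 rad/s and ζ = 4.786/(2·5.007) = 0.4779.
%OS = 100·exp(−πζ/√(1−ζ²)) = 18.1%.

18.1%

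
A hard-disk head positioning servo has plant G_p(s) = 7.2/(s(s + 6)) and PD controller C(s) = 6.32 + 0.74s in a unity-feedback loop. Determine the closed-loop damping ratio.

ζ = 0.84

Forward path: (6.32 + 0.74s)·7.2/(s(s+6)). The closed-loop characteristic equation is s² + (6 + 7.2·0.74)s + 7.2·6.32 = 0.
That is s² + 11.33s + 45.5 = 0, so ω_n = 6.746 rad/s and ζ = 11.33/(2·6.746) = 0.8397.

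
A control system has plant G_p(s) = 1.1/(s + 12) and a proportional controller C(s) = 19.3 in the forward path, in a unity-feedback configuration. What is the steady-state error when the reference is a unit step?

The loop is type 0. Static position error constant K_pos = C(0)·G_p(0) = 19.3·0.09167 = 1.769.
Steady-state error to a unit step: e_ss = 1/(1+K_pos) = 1/2.769 = 0.361.

0.361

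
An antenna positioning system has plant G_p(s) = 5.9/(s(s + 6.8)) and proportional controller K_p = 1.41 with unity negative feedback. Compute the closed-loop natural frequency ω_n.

With unity feedback the closed-loop characteristic equation is s² + 6.8s + 1.41·5.9 = s² + 6.8s + 8.319 = 0.
So ω_n² = 8.319 ⇒ ω_n = 2.884 rad/s, and ζ = 6.8/(2ω_n) = 1.18.

ω_n = 2.88 rad/s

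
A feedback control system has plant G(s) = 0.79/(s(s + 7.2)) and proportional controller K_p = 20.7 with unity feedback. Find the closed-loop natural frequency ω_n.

ω_n = 4.04 rad/s

1 + K_p·G(s) = 0 gives s² + 7.2s + 16.35 = 0.
So ω_n² = 16.35 ⇒ ω_n = 4.044 rad/s, and ζ = 7.2/(2ω_n) = 0.89.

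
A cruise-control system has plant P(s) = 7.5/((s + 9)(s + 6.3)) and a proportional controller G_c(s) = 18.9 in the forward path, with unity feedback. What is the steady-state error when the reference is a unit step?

The loop is type 0. Static position error constant K_pos = G_c(0)·P(0) = 18.9·0.1323 = 2.5.
Steady-state error to a unit step: e_ss = 1/(1+K_pos) = 1/3.5 = 0.286.

0.286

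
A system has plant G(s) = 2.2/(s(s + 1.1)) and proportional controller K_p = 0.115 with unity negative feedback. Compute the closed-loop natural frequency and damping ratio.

ω_n = 0.503 rad/s, ζ = 1.09

The closed-loop denominator is s(s+1.1) + 0.115·2.2 = s² + 1.1s + 0.253.
So ω_n² = 0.253 ⇒ ω_n = 0.503 rad/s, and ζ = 1.1/(2ω_n) = 1.09.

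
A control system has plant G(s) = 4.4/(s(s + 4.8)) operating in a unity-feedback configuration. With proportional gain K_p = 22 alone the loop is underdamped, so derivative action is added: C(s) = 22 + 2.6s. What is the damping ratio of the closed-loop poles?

Forward path: (22 + 2.6s)·4.4/(s(s+4.8)). The closed-loop characteristic equation is s² + (4.8 + 4.4·2.6)s + 4.4·22 = 0.
That is s² + 16.24s + 96.8 = 0, so ω_n = 9.839 rad/s and ζ = 16.24/(2·9.839) = 0.8253.

ζ = 0.825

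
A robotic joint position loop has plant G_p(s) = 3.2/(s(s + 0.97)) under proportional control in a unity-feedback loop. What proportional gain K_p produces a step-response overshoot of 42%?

From %OS = 100·exp(−πζ/√(1−ζ²)) = 42%, ζ = −ln(0.42)/√(π²+ln²(0.42)) = 0.2662.
Characteristic equation s² + 0.97s + 3.2K_p = 0 gives ζ = 0.97/(2√(3.2K_p)).
Setting ζ = 0.2662: √(3.2K_p) = 0.97/(2·0.2662) = 1.822, so K_p = 3.32/3.2 = 1.04.

K_p = 1.04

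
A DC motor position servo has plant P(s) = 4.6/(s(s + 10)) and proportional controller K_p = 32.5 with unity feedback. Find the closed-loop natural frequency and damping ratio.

ω_n = 12.2 rad/s, ζ = 0.409

With unity feedback the closed-loop characteristic equation is s² + 10s + 32.5·4.6 = s² + 10s + 149.5 = 0.
So ω_n² = 149.5 ⇒ ω_n = 12.23 rad/s, and ζ = 10/(2ω_n) = 0.409.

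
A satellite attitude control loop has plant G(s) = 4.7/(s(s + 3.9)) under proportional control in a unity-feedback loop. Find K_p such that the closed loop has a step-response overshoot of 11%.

From %OS = 100·exp(−πζ/√(1−ζ²)) = 11%, ζ = −ln(0.11)/√(π²+ln²(0.11)) = 0.5749.
Characteristic equation s² + 3.9s + 4.7K_p = 0 gives ζ = 3.9/(2√(4.7K_p)).
Setting ζ = 0.5749: √(4.7K_p) = 3.9/(2·0.5749) = 3.392, so K_p = 11.51/4.7 = 2.45.

K_p = 2.45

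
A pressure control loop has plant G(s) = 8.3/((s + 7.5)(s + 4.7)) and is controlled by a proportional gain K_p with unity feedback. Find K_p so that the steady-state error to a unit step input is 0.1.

K_p = 38.2

Steady-state error for a unit step on this type-0 loop is 1/(1 + K_p·G(0)).
G(0) = 0.2355. Require 1/(1 + K_p·0.2355) = 0.1, so 1 + 0.2355·K_p = 10.
K_p = (10 − 1)/0.2355 = 38.2.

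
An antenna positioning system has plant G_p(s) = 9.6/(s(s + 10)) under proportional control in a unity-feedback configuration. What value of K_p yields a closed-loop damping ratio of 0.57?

K_p = 8.02

Closed-loop characteristic equation: s² + 10s + K_p·9.6 = 0.
So ω_n = √(9.6K_p) and 2ζω_n = 10, giving ζ = 10/(2√(9.6K_p)).
Setting ζ = 0.57: √(9.6K_p) = 10/(2·0.57) = 8.772, so K_p = 76.95/9.6 = 8.02.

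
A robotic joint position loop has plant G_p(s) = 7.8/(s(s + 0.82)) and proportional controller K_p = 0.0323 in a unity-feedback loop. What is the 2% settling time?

T_s ≈ 9.76 s

Closed-loop characteristic equation: s² + 0.82s + 0.2519 = 0, so ω_n = 0.5019 rad/s and ζ = 0.82/(2·0.5019) = 0.8168.
2% settling time T_s ≈ 4/(ζω_n) = 4/0.41 = 9.76 s.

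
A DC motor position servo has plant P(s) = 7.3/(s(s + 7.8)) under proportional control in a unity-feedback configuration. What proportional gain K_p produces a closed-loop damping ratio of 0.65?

K_p = 4.93

Closed-loop characteristic equation: s² + 7.8s + K_p·7.3 = 0.
So ω_n = √(7.3K_p) and 2ζω_n = 7.8, giving ζ = 7.8/(2√(7.3K_p)).
Setting ζ = 0.65: √(7.3K_p) = 7.8/(2·0.65) = 6, so K_p = 36/7.3 = 4.93.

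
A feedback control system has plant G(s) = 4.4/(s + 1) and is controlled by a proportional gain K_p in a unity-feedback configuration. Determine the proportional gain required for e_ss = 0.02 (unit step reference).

The loop is type 0, so e_ss(step) = 1/(1 + K_pos) with K_pos = K_p·G(0).
G(0) = 4.4. Require 1/(1 + K_p·4.4) = 0.02, so 1 + 4.4·K_p = 50.
K_p = (50 − 1)/4.4 = 11.1.

K_p = 11.1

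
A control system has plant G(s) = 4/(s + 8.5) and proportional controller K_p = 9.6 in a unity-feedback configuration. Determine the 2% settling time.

Closed-loop transfer function: T(s) = K_p·G(s)/(1 + K_p·G(s)) = 38.4/(s + 8.5 + 38.4) = 38.4/(s + 46.9).
Time constant τ = 1/46.9 = 0.02132 s, so the 2% settling time is about 4τ = 0.0853 s.

T_s ≈ 0.0853 s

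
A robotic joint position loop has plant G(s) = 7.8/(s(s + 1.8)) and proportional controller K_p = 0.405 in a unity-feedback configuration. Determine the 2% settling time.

T_s ≈ 4.44 s

From 1 + K_pG(s) = 0: s² + 1.8s + 3.159 = 0 ⇒ ω_n = 1.777, ζ = 0.5064.
2% settling time T_s ≈ 4/(ζω_n) = 4/0.9 = 4.44 s.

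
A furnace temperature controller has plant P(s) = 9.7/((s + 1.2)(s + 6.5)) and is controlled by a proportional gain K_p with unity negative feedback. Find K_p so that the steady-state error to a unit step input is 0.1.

K_p = 7.24

For a type-0 loop with proportional control, e_ss = 1/(1 + K_p·P(0)).
P(0) = 1.244. Require 1/(1 + K_p·1.244) = 0.1, so 1 + 1.244·K_p = 10.
K_p = (10 − 1)/1.244 = 7.24.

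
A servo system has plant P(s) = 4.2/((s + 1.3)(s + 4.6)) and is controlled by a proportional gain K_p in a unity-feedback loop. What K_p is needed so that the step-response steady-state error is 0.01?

K_p = 141

Steady-state error for a unit step on this type-0 loop is 1/(1 + K_p·P(0)).
P(0) = 0.7023. Require 1/(1 + K_p·0.7023) = 0.01, so 1 + 0.7023·K_p = 100.
K_p = (100 − 1)/0.7023 = 141.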